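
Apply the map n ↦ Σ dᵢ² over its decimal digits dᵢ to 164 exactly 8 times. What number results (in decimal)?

164 → 1² + 6² + 4² = 53
53 → 5² + 3² = 34
34 → 3² + 4² = 25
25 → 2² + 5² = 29
29 → 2² + 9² = 85
85 → 8² + 5² = 89
89 → 8² + 9² = 145
145 → 1² + 4² + 5² = 42

42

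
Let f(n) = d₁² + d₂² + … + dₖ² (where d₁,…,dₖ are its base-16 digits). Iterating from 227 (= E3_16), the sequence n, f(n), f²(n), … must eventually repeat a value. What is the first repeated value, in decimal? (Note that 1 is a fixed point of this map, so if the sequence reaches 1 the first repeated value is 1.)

146

227 = (14,3)_16 → 14² + 3² = 205
205 = (12,13)_16 → 12² + 13² = 313
313 = (1,3,9)_16 → 1² + 3² + 9² = 91
91 = (5,11)_16 → 5² + 11² = 146
146 = (9,2)_16 → 9² + 2² = 85
85 = (5,5)_16 → 5² + 5² = 50
50 = (3,2)_16 → 3² + 2² = 13
13 = (13)_16 → 13² = 169
169 = (10,9)_16 → 10² + 9² = 181
181 = (11,5)_16 → 11² + 5² = 146  — 146 already appeared earlier.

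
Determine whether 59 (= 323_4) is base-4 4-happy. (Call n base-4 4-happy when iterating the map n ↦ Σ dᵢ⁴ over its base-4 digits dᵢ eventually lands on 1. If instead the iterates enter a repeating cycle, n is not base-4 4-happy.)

59 = (3,2,3)_4 → 3⁴ + 2⁴ + 3⁴ = 178
178 = (2,3,0,2)_4 → 2⁴ + 3⁴ + 0⁴ + 2⁴ = 113
113 = (1,3,0,1)_4 → 1⁴ + 3⁴ + 0⁴ + 1⁴ = 83
83 = (1,1,0,3)_4 → 1⁴ + 1⁴ + 0⁴ + 3⁴ = 83  — 83 already seen; the sequence cycles without reaching 1.

not base-4 4-happy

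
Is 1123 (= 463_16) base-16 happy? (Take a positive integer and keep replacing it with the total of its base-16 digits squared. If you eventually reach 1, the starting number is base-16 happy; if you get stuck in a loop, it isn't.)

1123 = (4,6,3)_16 → 4² + 6² + 3² = 16 + 36 + 9 = 61
61 = (3,13)_16 → 3² + 13² = 9 + 169 = 178
178 = (11,2)_16 → 11² + 2² = 121 + 4 = 125
125 = (7,13)_16 → 7² + 13² = 49 + 169 = 218
218 = (13,10)_16 → 13² + 10² = 169 + 100 = 269
269 = (1,0,13)_16 → 1² + 0² + 13² = 1 + 0 + 169 = 170
170 = (10,10)_16 → 10² + 10² = 100 + 100 = 200
200 = (12,8)_16 → 12² + 8² = 144 + 64 = 208
208 = (13,0)_16 → 13² + 0² = 169 + 0 = 169
169 = (10,9)_16 → 10² + 9² = 100 + 81 = 181
181 = (11,5)_16 → 11² + 5² = 121 + 25 = 146
146 = (9,2)_16 → 9² + 2² = 81 + 4 = 85
85 = (5,5)_16 → 5² + 5² = 25 + 25 = 50
50 = (3,2)_16 → 3² + 2² = 9 + 4 = 13
13 = (13)_16 → 13² = 169  — 169 already seen; the sequence cycles without reaching 1.

not base-16 happy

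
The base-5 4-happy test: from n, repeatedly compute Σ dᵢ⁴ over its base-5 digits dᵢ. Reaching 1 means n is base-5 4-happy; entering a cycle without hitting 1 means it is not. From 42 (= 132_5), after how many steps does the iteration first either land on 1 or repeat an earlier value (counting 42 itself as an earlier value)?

42 = (1,3,2)_5 → 1⁴ + 3⁴ + 2⁴ = 1 + 81 + 16 = 98
98 = (3,4,3)_5 → 3⁴ + 4⁴ + 3⁴ = 81 + 256 + 81 = 418
418 = (3,1,3,3)_5 → 3⁴ + 1⁴ + 3⁴ + 3⁴ = 81 + 1 + 81 + 81 = 244
244 = (1,4,3,4)_5 → 1⁴ + 4⁴ + 3⁴ + 4⁴ = 1 + 256 + 81 + 256 = 594
594 = (4,3,3,4)_5 → 4⁴ + 3⁴ + 3⁴ + 4⁴ = 256 + 81 + 81 + 256 = 674
674 = (1,0,1,4,4)_5 → 1⁴ + 0⁴ + 1⁴ + 4⁴ + 4⁴ = 1 + 0 + 1 + 256 + 256 = 514
514 = (4,0,2,4)_5 → 4⁴ + 0⁴ + 2⁴ + 4⁴ = 256 + 0 + 16 + 256 = 528
528 = (4,1,0,3)_5 → 4⁴ + 1⁴ + 0⁴ + 3⁴ = 256 + 1 + 0 + 81 = 338
338 = (2,3,2,3)_5 → 2⁴ + 3⁴ + 2⁴ + 3⁴ = 16 + 81 + 16 + 81 = 194
194 = (1,2,3,4)_5 → 1⁴ + 2⁴ + 3⁴ + 4⁴ = 1 + 16 + 81 + 256 = 354
354 = (2,4,0,4)_5 → 2⁴ + 4⁴ + 0⁴ + 4⁴ = 16 + 256 + 0 + 256 = 528  — 528 repeats.
That took 11 steps.

11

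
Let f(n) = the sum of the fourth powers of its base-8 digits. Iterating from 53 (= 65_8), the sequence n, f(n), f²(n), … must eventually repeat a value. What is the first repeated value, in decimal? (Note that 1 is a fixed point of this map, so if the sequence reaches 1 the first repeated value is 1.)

257

53 = (6,5)_8 → 6⁴ + 5⁴ = 1296 + 625 = 1921
1921 = (3,6,0,1)_8 → 3⁴ + 6⁴ + 0⁴ + 1⁴ = 81 + 1296 + 0 + 1 = 1378
1378 = (2,5,4,2)_8 → 2⁴ + 5⁴ + 4⁴ + 2⁴ = 16 + 625 + 256 + 16 = 913
913 = (1,6,2,1)_8 → 1⁴ + 6⁴ + 2⁴ + 1⁴ = 1 + 1296 + 16 + 1 = 1314
1314 = (2,4,4,2)_8 → 2⁴ + 4⁴ + 4⁴ + 2⁴ = 16 + 256 + 256 + 16 = 544
544 = (1,0,4,0)_8 → 1⁴ + 0⁴ + 4⁴ + 0⁴ = 1 + 0 + 256 + 0 = 257
257 = (4,0,1)_8 → 4⁴ + 0⁴ + 1⁴ = 256 + 0 + 1 = 257  — 257 already appeared earlier.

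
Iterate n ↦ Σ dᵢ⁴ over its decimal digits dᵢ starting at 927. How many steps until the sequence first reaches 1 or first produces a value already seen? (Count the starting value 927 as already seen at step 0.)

11

927 → 9⁴ + 2⁴ + 7⁴ = 8978
8978 → 8⁴ + 9⁴ + 7⁴ + 8⁴ = 17154
17154 → 1⁴ + 7⁴ + 1⁴ + 5⁴ + 4⁴ = 3284
3284 → 3⁴ + 2⁴ + 8⁴ + 4⁴ = 4449
4449 → 4⁴ + 4⁴ + 4⁴ + 9⁴ = 7329
7329 → 7⁴ + 3⁴ + 2⁴ + 9⁴ = 9059
9059 → 9⁴ + 0⁴ + 5⁴ + 9⁴ = 13747
13747 → 1⁴ + 3⁴ + 7⁴ + 4⁴ + 7⁴ = 5140
5140 → 5⁴ + 1⁴ + 4⁴ + 0⁴ = 882
882 → 8⁴ + 8⁴ + 2⁴ = 8208
8208 → 8⁴ + 2⁴ + 0⁴ + 8⁴ = 8208  — 8208 repeats.
That took 11 steps.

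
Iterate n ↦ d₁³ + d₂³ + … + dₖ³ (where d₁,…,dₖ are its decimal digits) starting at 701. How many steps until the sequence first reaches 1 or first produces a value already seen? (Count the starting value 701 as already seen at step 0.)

9

701 → 7³ + 0³ + 1³ = 344
344 → 3³ + 4³ + 4³ = 155
155 → 1³ + 5³ + 5³ = 251
251 → 2³ + 5³ + 1³ = 134
134 → 1³ + 3³ + 4³ = 92
92 → 9³ + 2³ = 737
737 → 7³ + 3³ + 7³ = 713
713 → 7³ + 1³ + 3³ = 371
371 → 3³ + 7³ + 1³ = 371  — 371 repeats.
That took 9 steps.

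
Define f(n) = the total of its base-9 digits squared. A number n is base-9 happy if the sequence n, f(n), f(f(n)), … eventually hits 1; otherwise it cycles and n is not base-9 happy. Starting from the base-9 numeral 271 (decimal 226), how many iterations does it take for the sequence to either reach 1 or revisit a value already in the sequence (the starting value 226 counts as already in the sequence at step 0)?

226 = (2,7,1)_9 → 54
54 = (6,0)_9 → 36
36 = (4,0)_9 → 16
16 = (1,7)_9 → 50
50 = (5,5)_9 → 50  — 50 repeats.
That took 5 steps.

5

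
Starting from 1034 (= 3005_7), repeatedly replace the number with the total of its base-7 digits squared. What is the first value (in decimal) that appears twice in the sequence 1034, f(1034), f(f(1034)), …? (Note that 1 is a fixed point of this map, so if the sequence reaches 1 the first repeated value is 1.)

1034 = (3,0,0,5)_7 → 3² + 0² + 0² + 5² = 9 + 0 + 0 + 25 = 34
34 = (4,6)_7 → 4² + 6² = 16 + 36 = 52
52 = (1,0,3)_7 → 1² + 0² + 3² = 1 + 0 + 9 = 10
10 = (1,3)_7 → 1² + 3² = 1 + 9 = 10  — 10 already appeared earlier.

10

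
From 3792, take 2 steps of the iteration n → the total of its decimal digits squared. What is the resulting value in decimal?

3792 → 3² + 7² + 9² + 2² = 9 + 49 + 81 + 4 = 143
143 → 1² + 4² + 3² = 1 + 16 + 9 = 26

26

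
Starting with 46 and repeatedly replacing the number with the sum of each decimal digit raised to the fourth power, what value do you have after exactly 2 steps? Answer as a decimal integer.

46 → 4⁴ + 6⁴ = 1552
1552 → 1⁴ + 5⁴ + 5⁴ + 2⁴ = 1267

1267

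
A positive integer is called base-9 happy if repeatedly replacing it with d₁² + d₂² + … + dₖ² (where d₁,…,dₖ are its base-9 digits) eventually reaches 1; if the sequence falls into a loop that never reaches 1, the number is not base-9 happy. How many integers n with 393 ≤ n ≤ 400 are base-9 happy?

2

393: 393 → 101 → 9 → 1  — base-9 happy
394: 394 → 114 → 46 → 26 → 68 → 74 → 68  — not base-9 happy
395: 395 → 129 → 35 → 73 → 65 → 53 → 89 → 65  — not base-9 happy
396: 396 → 80 → 128 → 30 → 18 → 4 → 16 → 50 → 50  — not base-9 happy
397: 397 → 81 → 1  — base-9 happy
398: 398 → 84 → 10 → 2 → 4 → 16 → 50 → 50  — not base-9 happy
399: 399 → 89 → 65 → 53 → 89  — not base-9 happy
400: 400 → 96 → 38 → 20 → 8 → 64 → 50 → 50  — not base-9 happy
base-9 happy: 393, 397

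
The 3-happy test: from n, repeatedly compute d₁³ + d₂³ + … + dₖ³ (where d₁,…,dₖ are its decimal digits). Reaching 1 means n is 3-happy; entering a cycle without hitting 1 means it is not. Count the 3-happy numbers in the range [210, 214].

210: 210 → 9 → 729 → 1080 → 513 → 153 → 153  (repeats 153)
211: 211 → 10 → 1  (reaches 1)
212: 212 → 17 → 344 → 155 → 251 → 134 → 92 → 737 → 713 → 371 → 371  (repeats 371)
213: 213 → 36 → 243 → 99 → 1458 → 702 → 351 → 153 → 153  (repeats 153)
214: 214 → 73 → 370 → 370  (repeats 370)
3-happy: 211

1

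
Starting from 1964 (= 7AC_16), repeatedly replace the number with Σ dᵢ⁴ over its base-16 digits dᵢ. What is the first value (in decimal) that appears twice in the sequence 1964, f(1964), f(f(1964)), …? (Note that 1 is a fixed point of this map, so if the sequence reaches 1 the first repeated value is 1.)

1964 = (7,10,12)_16 → 7⁴ + 10⁴ + 12⁴ = 2401 + 10000 + 20736 = 33137
33137 = (8,1,7,1)_16 → 8⁴ + 1⁴ + 7⁴ + 1⁴ = 4096 + 1 + 2401 + 1 = 6499
6499 = (1,9,6,3)_16 → 1⁴ + 9⁴ + 6⁴ + 3⁴ = 1 + 6561 + 1296 + 81 = 7939
7939 = (1,15,0,3)_16 → 1⁴ + 15⁴ + 0⁴ + 3⁴ = 1 + 50625 + 0 + 81 = 50707
50707 = (12,6,1,3)_16 → 12⁴ + 6⁴ + 1⁴ + 3⁴ = 20736 + 1296 + 1 + 81 = 22114
22114 = (5,6,6,2)_16 → 5⁴ + 6⁴ + 6⁴ + 2⁴ = 625 + 1296 + 1296 + 16 = 3233
3233 = (12,10,1)_16 → 12⁴ + 10⁴ + 1⁴ = 20736 + 10000 + 1 = 30737
30737 = (7,8,1,1)_16 → 7⁴ + 8⁴ + 1⁴ + 1⁴ = 2401 + 4096 + 1 + 1 = 6499  — 6499 already appeared earlier.

6499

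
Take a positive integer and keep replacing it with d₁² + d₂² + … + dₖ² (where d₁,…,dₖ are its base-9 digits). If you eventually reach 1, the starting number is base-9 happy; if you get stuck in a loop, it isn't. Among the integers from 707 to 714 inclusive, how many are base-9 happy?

1

707: 707 → 125 → 81 → 1  — base-9 happy
708: 708 → 136 → 38 → 20 → 8 → 64 → 50 → 50  — not base-9 happy
709: 709 → 149 → 75 → 73 → 65 → 53 → 89 → 65  — not base-9 happy
710: 710 → 164 → 8 → 64 → 50 → 50  — not base-9 happy
711: 711 → 113 → 35 → 73 → 65 → 53 → 89 → 65  — not base-9 happy
712: 712 → 114 → 46 → 26 → 68 → 74 → 68  — not base-9 happy
713: 713 → 117 → 17 → 65 → 53 → 89 → 65  — not base-9 happy
714: 714 → 122 → 42 → 52 → 74 → 68 → 74  — not base-9 happy
base-9 happy: 707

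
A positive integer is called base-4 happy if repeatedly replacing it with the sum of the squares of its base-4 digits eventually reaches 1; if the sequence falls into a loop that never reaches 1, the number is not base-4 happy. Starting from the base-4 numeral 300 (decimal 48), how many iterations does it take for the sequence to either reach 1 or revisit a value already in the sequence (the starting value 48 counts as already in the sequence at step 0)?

5

48 = (3,0,0)_4 → 3² + 0² + 0² = 9 + 0 + 0 = 9
9 = (2,1)_4 → 2² + 1² = 4 + 1 = 5
5 = (1,1)_4 → 1² + 1² = 1 + 1 = 2
2 = (2)_4 → 2² = 4
4 = (1,0)_4 → 1² + 0² = 1 + 0 = 1  — reached 1.
That took 5 steps.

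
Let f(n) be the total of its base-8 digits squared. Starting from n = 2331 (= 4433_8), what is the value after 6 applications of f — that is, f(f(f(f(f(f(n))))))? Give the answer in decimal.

2331 = (4,4,3,3)_8 → 50
50 = (6,2)_8 → 40
40 = (5,0)_8 → 25
25 = (3,1)_8 → 10
10 = (1,2)_8 → 5
5 = (5)_8 → 25

25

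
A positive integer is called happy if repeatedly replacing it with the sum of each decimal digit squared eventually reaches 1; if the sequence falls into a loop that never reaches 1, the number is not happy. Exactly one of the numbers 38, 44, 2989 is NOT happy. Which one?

38

38: 38 → 73 → 58 → 89 → 145 → 42 → 20 → 4 → 16 → 37 → 58  — repeats 58 (not happy)
44: 44 → 32 → 13 → 10 → 1  — reaches 1 (happy)
2989: 2989 → 230 → 13 → 10 → 1  — reaches 1 (happy)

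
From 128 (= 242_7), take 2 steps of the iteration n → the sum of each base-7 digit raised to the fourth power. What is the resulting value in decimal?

128 = (2,4,2)_7 → 2⁴ + 4⁴ + 2⁴ = 16 + 256 + 16 = 288
288 = (5,6,1)_7 → 5⁴ + 6⁴ + 1⁴ = 625 + 1296 + 1 = 1922

1922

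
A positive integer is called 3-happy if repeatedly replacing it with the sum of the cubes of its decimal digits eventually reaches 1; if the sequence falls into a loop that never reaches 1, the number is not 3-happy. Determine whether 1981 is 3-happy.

1981 → 1³ + 9³ + 8³ + 1³ = 1 + 729 + 512 + 1 = 1243
1243 → 1³ + 2³ + 4³ + 3³ = 1 + 8 + 64 + 27 = 100
100 → 1³ + 0³ + 0³ = 1 + 0 + 0 = 1  — reached 1.

3-happy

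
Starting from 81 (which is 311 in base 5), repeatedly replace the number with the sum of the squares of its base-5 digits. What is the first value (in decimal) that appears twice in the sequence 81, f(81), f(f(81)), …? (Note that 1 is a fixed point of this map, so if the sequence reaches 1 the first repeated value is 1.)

1

81 = (3,1,1)_5 → 3² + 1² + 1² = 11
11 = (2,1)_5 → 2² + 1² = 5
5 = (1,0)_5 → 1² + 0² = 1  — reached the fixed point 1.
1 → 1, so 1 is the first repeated value.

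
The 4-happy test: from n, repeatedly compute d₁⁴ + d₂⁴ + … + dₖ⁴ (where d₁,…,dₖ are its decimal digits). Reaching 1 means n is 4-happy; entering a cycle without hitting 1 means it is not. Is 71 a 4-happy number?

not 4-happy

71 → 7⁴ + 1⁴ = 2402
2402 → 2⁴ + 4⁴ + 0⁴ + 2⁴ = 288
288 → 2⁴ + 8⁴ + 8⁴ = 8208
8208 → 8⁴ + 2⁴ + 0⁴ + 8⁴ = 8208  — 8208 already seen; the sequence cycles without reaching 1.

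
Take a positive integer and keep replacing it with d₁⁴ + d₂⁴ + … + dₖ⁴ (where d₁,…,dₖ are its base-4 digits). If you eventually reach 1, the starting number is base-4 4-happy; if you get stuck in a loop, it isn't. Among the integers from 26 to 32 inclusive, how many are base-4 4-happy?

5

26: 26 → 33 → 17 → 2 → 16 → 1  (reaches 1)
27: 27 → 98 → 33 → 17 → 2 → 16 → 1  (reaches 1)
28: 28 → 82 → 18 → 17 → 2 → 16 → 1  (reaches 1)
29: 29 → 83 → 83  (repeats 83)
30: 30 → 98 → 33 → 17 → 2 → 16 → 1  (reaches 1)
31: 31 → 163 → 113 → 83 → 83  (repeats 83)
32: 32 → 16 → 1  (reaches 1)
base-4 4-happy: 26, 27, 28, 30, 32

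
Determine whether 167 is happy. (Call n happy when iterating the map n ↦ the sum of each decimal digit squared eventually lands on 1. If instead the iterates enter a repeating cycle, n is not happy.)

happy

167 → 86
86 → 100
100 → 1  — reached 1.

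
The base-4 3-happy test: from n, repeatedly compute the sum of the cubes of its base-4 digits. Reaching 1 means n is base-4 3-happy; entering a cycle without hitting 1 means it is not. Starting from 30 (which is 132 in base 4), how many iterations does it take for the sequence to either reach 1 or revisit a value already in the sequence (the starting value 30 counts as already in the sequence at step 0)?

30 = (1,3,2)_4 → 1³ + 3³ + 2³ = 1 + 27 + 8 = 36
36 = (2,1,0)_4 → 2³ + 1³ + 0³ = 8 + 1 + 0 = 9
9 = (2,1)_4 → 2³ + 1³ = 8 + 1 = 9  — 9 repeats.
That took 3 steps.

3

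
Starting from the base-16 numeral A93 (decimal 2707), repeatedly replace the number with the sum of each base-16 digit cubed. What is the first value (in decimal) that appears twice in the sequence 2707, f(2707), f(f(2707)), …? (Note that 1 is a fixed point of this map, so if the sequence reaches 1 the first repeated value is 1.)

1756

2707 = (10,9,3)_16 → 10³ + 9³ + 3³ = 1756
1756 = (6,13,12)_16 → 6³ + 13³ + 12³ = 4141
4141 = (1,0,2,13)_16 → 1³ + 0³ + 2³ + 13³ = 2206
2206 = (8,9,14)_16 → 8³ + 9³ + 14³ = 3985
3985 = (15,9,1)_16 → 15³ + 9³ + 1³ = 4105
4105 = (1,0,0,9)_16 → 1³ + 0³ + 0³ + 9³ = 730
730 = (2,13,10)_16 → 2³ + 13³ + 10³ = 3205
3205 = (12,8,5)_16 → 12³ + 8³ + 5³ = 2365
2365 = (9,3,13)_16 → 9³ + 3³ + 13³ = 2953
2953 = (11,8,9)_16 → 11³ + 8³ + 9³ = 2572
2572 = (10,0,12)_16 → 10³ + 0³ + 12³ = 2728
2728 = (10,10,8)_16 → 10³ + 10³ + 8³ = 2512
2512 = (9,13,0)_16 → 9³ + 13³ + 0³ = 2926
2926 = (11,6,14)_16 → 11³ + 6³ + 14³ = 4291
4291 = (1,0,12,3)_16 → 1³ + 0³ + 12³ + 3³ = 1756  — 1756 already appeared earlier.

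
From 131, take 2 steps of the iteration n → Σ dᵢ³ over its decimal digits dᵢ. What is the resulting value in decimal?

131 → 1³ + 3³ + 1³ = 1 + 27 + 1 = 29
29 → 2³ + 9³ = 8 + 729 = 737

737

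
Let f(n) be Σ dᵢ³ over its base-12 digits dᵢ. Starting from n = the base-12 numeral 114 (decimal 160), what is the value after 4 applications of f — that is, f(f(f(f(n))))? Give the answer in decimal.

190

160 = (1,1,4)_12 → 66
66 = (5,6)_12 → 341
341 = (2,4,5)_12 → 197
197 = (1,4,5)_12 → 190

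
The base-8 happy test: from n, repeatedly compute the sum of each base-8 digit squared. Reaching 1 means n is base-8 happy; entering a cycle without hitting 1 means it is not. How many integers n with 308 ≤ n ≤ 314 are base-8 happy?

308: 308 → 68 → 17 → 5 → 25 → 10 → 5  — not base-8 happy
309: 309 → 77 → 27 → 18 → 8 → 1  — base-8 happy
310: 310 → 88 → 10 → 5 → 25 → 10  — not base-8 happy
311: 311 → 101 → 42 → 29 → 34 → 20 → 20  — not base-8 happy
312: 312 → 65 → 2 → 4 → 16 → 4  — not base-8 happy
313: 313 → 66 → 5 → 25 → 10 → 5  — not base-8 happy
314: 314 → 69 → 26 → 13 → 26  — not base-8 happy
base-8 happy: 309

1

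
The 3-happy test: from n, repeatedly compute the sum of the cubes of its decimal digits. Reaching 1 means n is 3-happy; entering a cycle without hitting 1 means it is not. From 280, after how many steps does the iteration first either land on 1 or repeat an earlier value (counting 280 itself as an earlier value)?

280 → 2³ + 8³ + 0³ = 520
520 → 5³ + 2³ + 0³ = 133
133 → 1³ + 3³ + 3³ = 55
55 → 5³ + 5³ = 250
250 → 2³ + 5³ + 0³ = 133  — 133 repeats.
That took 5 steps.

5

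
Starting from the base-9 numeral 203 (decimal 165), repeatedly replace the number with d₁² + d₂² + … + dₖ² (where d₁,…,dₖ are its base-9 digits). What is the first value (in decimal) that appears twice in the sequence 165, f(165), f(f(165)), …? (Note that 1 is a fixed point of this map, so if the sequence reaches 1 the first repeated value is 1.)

165 = (2,0,3)_9 → 13
13 = (1,4)_9 → 17
17 = (1,8)_9 → 65
65 = (7,2)_9 → 53
53 = (5,8)_9 → 89
89 = (1,0,8)_9 → 65  — 65 already appeared earlier.

65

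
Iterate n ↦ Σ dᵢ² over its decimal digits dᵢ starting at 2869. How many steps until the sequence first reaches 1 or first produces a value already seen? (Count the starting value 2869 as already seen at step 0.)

2869 → 185
185 → 90
90 → 81
81 → 65
65 → 61
61 → 37
37 → 58
58 → 89
89 → 145
145 → 42
42 → 20
20 → 4
4 → 16
16 → 37  — 37 repeats.
That took 14 steps.

14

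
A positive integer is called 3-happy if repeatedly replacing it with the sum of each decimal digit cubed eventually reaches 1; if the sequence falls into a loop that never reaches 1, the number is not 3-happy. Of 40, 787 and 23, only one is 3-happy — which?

40: 40 → 64 → 280 → 520 → 133 → 55 → 250 → 133  — repeats 133 (not 3-happy)
787: 787 → 1198 → 1243 → 100 → 1  — reaches 1 (3-happy)
23: 23 → 35 → 152 → 134 → 92 → 737 → 713 → 371 → 371  — repeats 371 (not 3-happy)

787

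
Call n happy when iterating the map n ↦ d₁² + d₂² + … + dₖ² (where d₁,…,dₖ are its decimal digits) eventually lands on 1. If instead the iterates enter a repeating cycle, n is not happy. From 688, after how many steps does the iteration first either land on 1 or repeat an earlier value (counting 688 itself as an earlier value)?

688 → 6² + 8² + 8² = 36 + 64 + 64 = 164
164 → 1² + 6² + 4² = 1 + 36 + 16 = 53
53 → 5² + 3² = 25 + 9 = 34
34 → 3² + 4² = 9 + 16 = 25
25 → 2² + 5² = 4 + 25 = 29
29 → 2² + 9² = 4 + 81 = 85
85 → 8² + 5² = 64 + 25 = 89
89 → 8² + 9² = 64 + 81 = 145
145 → 1² + 4² + 5² = 1 + 16 + 25 = 42
42 → 4² + 2² = 16 + 4 = 20
20 → 2² + 0² = 4 + 0 = 4
4 → 4² = 16
16 → 1² + 6² = 1 + 36 = 37
37 → 3² + 7² = 9 + 49 = 58
58 → 5² + 8² = 25 + 64 = 89  — 89 repeats.
That took 15 steps.

15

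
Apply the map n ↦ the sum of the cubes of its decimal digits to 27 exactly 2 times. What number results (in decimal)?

153

27 → 2³ + 7³ = 351
351 → 3³ + 5³ + 1³ = 153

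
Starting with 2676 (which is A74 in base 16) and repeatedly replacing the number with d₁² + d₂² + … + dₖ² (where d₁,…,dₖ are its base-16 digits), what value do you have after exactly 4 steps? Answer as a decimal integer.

2676 = (10,7,4)_16 → 10² + 7² + 4² = 100 + 49 + 16 = 165
165 = (10,5)_16 → 10² + 5² = 100 + 25 = 125
125 = (7,13)_16 → 7² + 13² = 49 + 169 = 218
218 = (13,10)_16 → 13² + 10² = 169 + 100 = 269

269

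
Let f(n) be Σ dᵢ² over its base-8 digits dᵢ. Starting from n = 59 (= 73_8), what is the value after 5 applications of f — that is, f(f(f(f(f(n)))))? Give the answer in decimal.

59 = (7,3)_8 → 58
58 = (7,2)_8 → 53
53 = (6,5)_8 → 61
61 = (7,5)_8 → 74
74 = (1,1,2)_8 → 6

6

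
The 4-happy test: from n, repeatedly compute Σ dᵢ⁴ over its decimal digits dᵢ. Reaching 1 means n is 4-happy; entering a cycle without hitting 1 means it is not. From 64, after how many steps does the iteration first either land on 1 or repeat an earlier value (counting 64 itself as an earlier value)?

10

64 → 1552
1552 → 1267
1267 → 3714
3714 → 2739
2739 → 9059
9059 → 13747
13747 → 5140
5140 → 882
882 → 8208
8208 → 8208  — 8208 repeats.
That took 10 steps.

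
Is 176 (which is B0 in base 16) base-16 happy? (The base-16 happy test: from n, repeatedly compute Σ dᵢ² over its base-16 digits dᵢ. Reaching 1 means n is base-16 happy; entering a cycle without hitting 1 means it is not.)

base-16 happy

176 = (11,0)_16 → 121
121 = (7,9)_16 → 130
130 = (8,2)_16 → 68
68 = (4,4)_16 → 32
32 = (2,0)_16 → 4
4 = (4)_16 → 16
16 = (1,0)_16 → 1  — reached 1.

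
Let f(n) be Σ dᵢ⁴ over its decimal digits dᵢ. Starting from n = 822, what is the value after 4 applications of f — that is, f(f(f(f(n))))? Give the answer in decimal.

822 → 8⁴ + 2⁴ + 2⁴ = 4128
4128 → 4⁴ + 1⁴ + 2⁴ + 8⁴ = 4369
4369 → 4⁴ + 3⁴ + 6⁴ + 9⁴ = 8194
8194 → 8⁴ + 1⁴ + 9⁴ + 4⁴ = 10914

10914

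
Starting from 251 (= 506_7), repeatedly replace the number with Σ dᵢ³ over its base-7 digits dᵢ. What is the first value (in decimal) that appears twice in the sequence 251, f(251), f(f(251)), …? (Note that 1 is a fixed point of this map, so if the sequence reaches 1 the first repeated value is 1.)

251

251 = (5,0,6)_7 → 5³ + 0³ + 6³ = 125 + 0 + 216 = 341
341 = (6,6,5)_7 → 6³ + 6³ + 5³ = 216 + 216 + 125 = 557
557 = (1,4,2,4)_7 → 1³ + 4³ + 2³ + 4³ = 1 + 64 + 8 + 64 = 137
137 = (2,5,4)_7 → 2³ + 5³ + 4³ = 8 + 125 + 64 = 197
197 = (4,0,1)_7 → 4³ + 0³ + 1³ = 64 + 0 + 1 = 65
65 = (1,2,2)_7 → 1³ + 2³ + 2³ = 1 + 8 + 8 = 17
17 = (2,3)_7 → 2³ + 3³ = 8 + 27 = 35
35 = (5,0)_7 → 5³ + 0³ = 125 + 0 = 125
125 = (2,3,6)_7 → 2³ + 3³ + 6³ = 8 + 27 + 216 = 251  — 251 already appeared earlier.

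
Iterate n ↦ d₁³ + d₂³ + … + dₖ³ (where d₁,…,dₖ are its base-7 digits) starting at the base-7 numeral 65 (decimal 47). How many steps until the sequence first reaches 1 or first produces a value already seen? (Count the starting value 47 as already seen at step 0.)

10

47 = (6,5)_7 → 6³ + 5³ = 216 + 125 = 341
341 = (6,6,5)_7 → 6³ + 6³ + 5³ = 216 + 216 + 125 = 557
557 = (1,4,2,4)_7 → 1³ + 4³ + 2³ + 4³ = 1 + 64 + 8 + 64 = 137
137 = (2,5,4)_7 → 2³ + 5³ + 4³ = 8 + 125 + 64 = 197
197 = (4,0,1)_7 → 4³ + 0³ + 1³ = 64 + 0 + 1 = 65
65 = (1,2,2)_7 → 1³ + 2³ + 2³ = 1 + 8 + 8 = 17
17 = (2,3)_7 → 2³ + 3³ = 8 + 27 = 35
35 = (5,0)_7 → 5³ + 0³ = 125 + 0 = 125
125 = (2,3,6)_7 → 2³ + 3³ + 6³ = 8 + 27 + 216 = 251
251 = (5,0,6)_7 → 5³ + 0³ + 6³ = 125 + 0 + 216 = 341  — 341 repeats.
That took 10 steps.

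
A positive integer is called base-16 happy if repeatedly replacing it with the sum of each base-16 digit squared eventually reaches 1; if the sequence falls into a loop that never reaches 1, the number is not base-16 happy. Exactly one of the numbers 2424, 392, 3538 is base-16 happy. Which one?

392

2424: 2424 → 194 → 148 → 97 → 37 → 29 → 170 → 200 → 208 → 169 → 181 → 146 → 85 → 50 → 13 → 169  — repeats 169 (not base-16 happy)
392: 392 → 129 → 65 → 17 → 2 → 4 → 16 → 1  — reaches 1 (base-16 happy)
3538: 3538 → 342 → 62 → 205 → 313 → 91 → 146 → 85 → 50 → 13 → 169 → 181 → 146  — repeats 146 (not base-16 happy)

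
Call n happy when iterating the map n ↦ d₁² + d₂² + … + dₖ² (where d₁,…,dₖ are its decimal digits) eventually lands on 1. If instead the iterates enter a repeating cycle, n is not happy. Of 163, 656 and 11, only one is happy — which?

163: 163 → 46 → 52 → 29 → 85 → 89 → 145 → 42 → 20 → 4 → 16 → 37 → 58 → 89  — repeats 89 (not happy)
656: 656 → 97 → 130 → 10 → 1  — reaches 1 (happy)
11: 11 → 2 → 4 → 16 → 37 → 58 → 89 → 145 → 42 → 20 → 4  — repeats 4 (not happy)

656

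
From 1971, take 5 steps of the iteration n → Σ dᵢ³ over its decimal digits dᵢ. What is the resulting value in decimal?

1971 → 1³ + 9³ + 7³ + 1³ = 1074
1074 → 1³ + 0³ + 7³ + 4³ = 408
408 → 4³ + 0³ + 8³ = 576
576 → 5³ + 7³ + 6³ = 684
684 → 6³ + 8³ + 4³ = 792

792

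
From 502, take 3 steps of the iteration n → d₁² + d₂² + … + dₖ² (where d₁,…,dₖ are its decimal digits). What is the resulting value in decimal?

502 → 29
29 → 85
85 → 89

89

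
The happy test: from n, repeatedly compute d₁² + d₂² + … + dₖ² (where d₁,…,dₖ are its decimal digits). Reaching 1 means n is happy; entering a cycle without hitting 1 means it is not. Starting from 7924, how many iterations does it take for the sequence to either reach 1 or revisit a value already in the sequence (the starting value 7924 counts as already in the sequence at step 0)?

7924 → 150
150 → 26
26 → 40
40 → 16
16 → 37
37 → 58
58 → 89
89 → 145
145 → 42
42 → 20
20 → 4
4 → 16  — 16 repeats.
That took 12 steps.

12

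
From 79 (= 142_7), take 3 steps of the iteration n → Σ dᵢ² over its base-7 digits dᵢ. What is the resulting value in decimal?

79 = (1,4,2)_7 → 1² + 4² + 2² = 1 + 16 + 4 = 21
21 = (3,0)_7 → 3² + 0² = 9 + 0 = 9
9 = (1,2)_7 → 1² + 2² = 1 + 4 = 5

5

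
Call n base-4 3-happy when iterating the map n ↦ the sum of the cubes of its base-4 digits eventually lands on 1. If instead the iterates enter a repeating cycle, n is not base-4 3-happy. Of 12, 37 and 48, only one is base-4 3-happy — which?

37

12: 12 → 27 → 36 → 9 → 9  — repeats 9 (not base-4 3-happy)
37: 37 → 10 → 16 → 1  — reaches 1 (base-4 3-happy)
48: 48 → 27 → 36 → 9 → 9  — repeats 9 (not base-4 3-happy)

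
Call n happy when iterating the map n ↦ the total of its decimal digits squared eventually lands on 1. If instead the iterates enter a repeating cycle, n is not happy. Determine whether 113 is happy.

113 → 1² + 1² + 3² = 1 + 1 + 9 = 11
11 → 1² + 1² = 1 + 1 = 2
2 → 2² = 4
4 → 4² = 16
16 → 1² + 6² = 1 + 36 = 37
37 → 3² + 7² = 9 + 49 = 58
58 → 5² + 8² = 25 + 64 = 89
89 → 8² + 9² = 64 + 81 = 145
145 → 1² + 4² + 5² = 1 + 16 + 25 = 42
42 → 4² + 2² = 16 + 4 = 20
20 → 2² + 0² = 4 + 0 = 4  — 4 already seen; the sequence cycles without reaching 1.

not happy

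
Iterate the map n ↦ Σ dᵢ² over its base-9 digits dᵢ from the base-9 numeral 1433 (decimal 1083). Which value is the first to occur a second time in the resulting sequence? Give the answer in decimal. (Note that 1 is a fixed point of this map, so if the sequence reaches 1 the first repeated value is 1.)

1083 = (1,4,3,3)_9 → 1² + 4² + 3² + 3² = 1 + 16 + 9 + 9 = 35
35 = (3,8)_9 → 3² + 8² = 9 + 64 = 73
73 = (8,1)_9 → 8² + 1² = 64 + 1 = 65
65 = (7,2)_9 → 7² + 2² = 49 + 4 = 53
53 = (5,8)_9 → 5² + 8² = 25 + 64 = 89
89 = (1,0,8)_9 → 1² + 0² + 8² = 1 + 0 + 64 = 65  — 65 already appeared earlier.

65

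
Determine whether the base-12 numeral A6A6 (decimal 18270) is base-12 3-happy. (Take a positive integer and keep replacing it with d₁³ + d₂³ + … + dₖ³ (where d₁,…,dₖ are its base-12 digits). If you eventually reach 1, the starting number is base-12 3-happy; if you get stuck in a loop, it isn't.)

18270 = (10,6,10,6)_12 → 2432
2432 = (1,4,10,8)_12 → 1577
1577 = (10,11,5)_12 → 2456
2456 = (1,5,0,8)_12 → 638
638 = (4,5,2)_12 → 197
197 = (1,4,5)_12 → 190
190 = (1,3,10)_12 → 1028
1028 = (7,1,8)_12 → 856
856 = (5,11,4)_12 → 1520
1520 = (10,6,8)_12 → 1728
1728 = (1,0,0,0)_12 → 1  — reached 1.

base-12 3-happy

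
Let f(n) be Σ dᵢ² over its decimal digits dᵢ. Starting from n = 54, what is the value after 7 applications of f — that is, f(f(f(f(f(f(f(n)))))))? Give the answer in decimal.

54 → 5² + 4² = 25 + 16 = 41
41 → 4² + 1² = 16 + 1 = 17
17 → 1² + 7² = 1 + 49 = 50
50 → 5² + 0² = 25 + 0 = 25
25 → 2² + 5² = 4 + 25 = 29
29 → 2² + 9² = 4 + 81 = 85
85 → 8² + 5² = 64 + 25 = 89

89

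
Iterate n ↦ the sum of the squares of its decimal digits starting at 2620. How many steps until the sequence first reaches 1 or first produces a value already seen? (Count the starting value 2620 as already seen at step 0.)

2620 → 2² + 6² + 2² + 0² = 44
44 → 4² + 4² = 32
32 → 3² + 2² = 13
13 → 1² + 3² = 10
10 → 1² + 0² = 1  — reached 1.
That took 5 steps.

5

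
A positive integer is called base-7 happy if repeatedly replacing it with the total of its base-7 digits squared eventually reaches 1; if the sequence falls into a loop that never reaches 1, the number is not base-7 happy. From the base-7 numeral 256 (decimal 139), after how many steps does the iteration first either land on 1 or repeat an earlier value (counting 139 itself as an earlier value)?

139 = (2,5,6)_7 → 2² + 5² + 6² = 4 + 25 + 36 = 65
65 = (1,2,2)_7 → 1² + 2² + 2² = 1 + 4 + 4 = 9
9 = (1,2)_7 → 1² + 2² = 1 + 4 = 5
5 = (5)_7 → 5² = 25
25 = (3,4)_7 → 3² + 4² = 9 + 16 = 25  — 25 repeats.
That took 5 steps.

5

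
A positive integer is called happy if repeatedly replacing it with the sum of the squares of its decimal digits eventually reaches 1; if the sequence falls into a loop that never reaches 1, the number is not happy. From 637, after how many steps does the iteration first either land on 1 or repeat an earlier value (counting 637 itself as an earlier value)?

637 → 6² + 3² + 7² = 94
94 → 9² + 4² = 97
97 → 9² + 7² = 130
130 → 1² + 3² + 0² = 10
10 → 1² + 0² = 1  — reached 1.
That took 5 steps.

5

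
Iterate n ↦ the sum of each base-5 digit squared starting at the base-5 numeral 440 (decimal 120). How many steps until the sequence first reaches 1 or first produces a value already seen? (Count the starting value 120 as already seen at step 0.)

120 = (4,4,0)_5 → 4² + 4² + 0² = 32
32 = (1,1,2)_5 → 1² + 1² + 2² = 6
6 = (1,1)_5 → 1² + 1² = 2
2 = (2)_5 → 2² = 4
4 = (4)_5 → 4² = 16
16 = (3,1)_5 → 3² + 1² = 10
10 = (2,0)_5 → 2² + 0² = 4  — 4 repeats.
That took 7 steps.

7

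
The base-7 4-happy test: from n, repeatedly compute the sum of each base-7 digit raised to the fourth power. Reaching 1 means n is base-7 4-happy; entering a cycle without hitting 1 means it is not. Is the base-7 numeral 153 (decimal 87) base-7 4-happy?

not base-7 4-happy

87 = (1,5,3)_7 → 707
707 = (2,0,3,0)_7 → 97
97 = (1,6,6)_7 → 2593
2593 = (1,0,3,6,3)_7 → 1459
1459 = (4,1,5,3)_7 → 963
963 = (2,5,4,4)_7 → 1153
1153 = (3,2,3,5)_7 → 803
803 = (2,2,2,5)_7 → 673
673 = (1,6,5,1)_7 → 1923
1923 = (5,4,1,5)_7 → 1507
1507 = (4,2,5,2)_7 → 913
913 = (2,4,4,3)_7 → 609
609 = (1,5,3,0)_7 → 707  — 707 already seen; the sequence cycles without reaching 1.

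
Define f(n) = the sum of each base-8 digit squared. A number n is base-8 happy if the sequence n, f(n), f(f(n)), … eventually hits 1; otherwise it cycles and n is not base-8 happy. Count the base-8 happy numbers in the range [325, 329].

325: 325 → 50 → 40 → 25 → 10 → 5 → 25  (repeats 25)
326: 326 → 61 → 74 → 6 → 36 → 32 → 16 → 4 → 16  (repeats 16)
327: 327 → 74 → 6 → 36 → 32 → 16 → 4 → 16  (repeats 16)
328: 328 → 26 → 13 → 26  (repeats 26)
329: 329 → 27 → 18 → 8 → 1  (reaches 1)
base-8 happy: 329

1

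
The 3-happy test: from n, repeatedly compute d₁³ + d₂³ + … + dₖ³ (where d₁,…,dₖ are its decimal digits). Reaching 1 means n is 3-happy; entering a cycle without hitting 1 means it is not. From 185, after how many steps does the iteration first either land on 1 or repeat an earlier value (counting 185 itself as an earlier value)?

11

185 → 1³ + 8³ + 5³ = 638
638 → 6³ + 3³ + 8³ = 755
755 → 7³ + 5³ + 5³ = 593
593 → 5³ + 9³ + 3³ = 881
881 → 8³ + 8³ + 1³ = 1025
1025 → 1³ + 0³ + 2³ + 5³ = 134
134 → 1³ + 3³ + 4³ = 92
92 → 9³ + 2³ = 737
737 → 7³ + 3³ + 7³ = 713
713 → 7³ + 1³ + 3³ = 371
371 → 3³ + 7³ + 1³ = 371  — 371 repeats.
That took 11 steps.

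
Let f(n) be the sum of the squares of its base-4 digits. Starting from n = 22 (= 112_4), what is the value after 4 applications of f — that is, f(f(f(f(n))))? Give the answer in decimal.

4

22 = (1,1,2)_4 → 6
6 = (1,2)_4 → 5
5 = (1,1)_4 → 2
2 = (2)_4 → 4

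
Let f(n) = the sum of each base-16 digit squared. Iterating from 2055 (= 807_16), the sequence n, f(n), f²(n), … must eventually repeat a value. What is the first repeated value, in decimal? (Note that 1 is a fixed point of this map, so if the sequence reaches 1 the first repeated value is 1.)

2055 = (8,0,7)_16 → 8² + 0² + 7² = 64 + 0 + 49 = 113
113 = (7,1)_16 → 7² + 1² = 49 + 1 = 50
50 = (3,2)_16 → 3² + 2² = 9 + 4 = 13
13 = (13)_16 → 13² = 169
169 = (10,9)_16 → 10² + 9² = 100 + 81 = 181
181 = (11,5)_16 → 11² + 5² = 121 + 25 = 146
146 = (9,2)_16 → 9² + 2² = 81 + 4 = 85
85 = (5,5)_16 → 5² + 5² = 25 + 25 = 50  — 50 already appeared earlier.

50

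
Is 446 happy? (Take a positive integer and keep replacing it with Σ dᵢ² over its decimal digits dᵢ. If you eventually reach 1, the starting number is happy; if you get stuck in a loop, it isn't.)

happy

446 → 68
68 → 100
100 → 1  — reached 1.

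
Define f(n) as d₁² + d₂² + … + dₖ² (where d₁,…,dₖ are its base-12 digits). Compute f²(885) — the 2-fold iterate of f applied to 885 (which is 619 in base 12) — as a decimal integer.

181

885 = (6,1,9)_12 → 6² + 1² + 9² = 118
118 = (9,10)_12 → 9² + 10² = 181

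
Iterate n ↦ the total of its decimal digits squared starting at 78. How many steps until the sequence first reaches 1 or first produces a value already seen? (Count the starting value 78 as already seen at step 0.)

12

78 → 7² + 8² = 113
113 → 1² + 1² + 3² = 11
11 → 1² + 1² = 2
2 → 2² = 4
4 → 4² = 16
16 → 1² + 6² = 37
37 → 3² + 7² = 58
58 → 5² + 8² = 89
89 → 8² + 9² = 145
145 → 1² + 4² + 5² = 42
42 → 4² + 2² = 20
20 → 2² + 0² = 4  — 4 repeats.
That took 12 steps.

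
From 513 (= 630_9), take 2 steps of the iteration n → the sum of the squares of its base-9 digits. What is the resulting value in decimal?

513 = (6,3,0)_9 → 6² + 3² + 0² = 45
45 = (5,0)_9 → 5² + 0² = 25

25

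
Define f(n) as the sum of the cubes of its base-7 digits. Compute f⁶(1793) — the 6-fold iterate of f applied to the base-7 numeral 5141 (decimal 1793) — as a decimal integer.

197

1793 = (5,1,4,1)_7 → 5³ + 1³ + 4³ + 1³ = 191
191 = (3,6,2)_7 → 3³ + 6³ + 2³ = 251
251 = (5,0,6)_7 → 5³ + 0³ + 6³ = 341
341 = (6,6,5)_7 → 6³ + 6³ + 5³ = 557
557 = (1,4,2,4)_7 → 1³ + 4³ + 2³ + 4³ = 137
137 = (2,5,4)_7 → 2³ + 5³ + 4³ = 197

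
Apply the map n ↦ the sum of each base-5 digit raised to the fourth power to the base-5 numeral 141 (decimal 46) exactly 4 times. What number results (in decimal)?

46 = (1,4,1)_5 → 1⁴ + 4⁴ + 1⁴ = 1 + 256 + 1 = 258
258 = (2,0,1,3)_5 → 2⁴ + 0⁴ + 1⁴ + 3⁴ = 16 + 0 + 1 + 81 = 98
98 = (3,4,3)_5 → 3⁴ + 4⁴ + 3⁴ = 81 + 256 + 81 = 418
418 = (3,1,3,3)_5 → 3⁴ + 1⁴ + 3⁴ + 3⁴ = 81 + 1 + 81 + 81 = 244

244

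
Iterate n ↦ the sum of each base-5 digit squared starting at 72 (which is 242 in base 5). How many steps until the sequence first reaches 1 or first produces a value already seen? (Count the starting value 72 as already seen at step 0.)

72 = (2,4,2)_5 → 2² + 4² + 2² = 24
24 = (4,4)_5 → 4² + 4² = 32
32 = (1,1,2)_5 → 1² + 1² + 2² = 6
6 = (1,1)_5 → 1² + 1² = 2
2 = (2)_5 → 2² = 4
4 = (4)_5 → 4² = 16
16 = (3,1)_5 → 3² + 1² = 10
10 = (2,0)_5 → 2² + 0² = 4  — 4 repeats.
That took 8 steps.

8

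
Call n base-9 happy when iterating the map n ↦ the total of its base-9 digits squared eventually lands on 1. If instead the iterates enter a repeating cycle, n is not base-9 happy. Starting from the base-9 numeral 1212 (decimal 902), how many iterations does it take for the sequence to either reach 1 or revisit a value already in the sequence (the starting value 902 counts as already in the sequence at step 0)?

6

902 = (1,2,1,2)_9 → 1² + 2² + 1² + 2² = 10
10 = (1,1)_9 → 1² + 1² = 2
2 = (2)_9 → 2² = 4
4 = (4)_9 → 4² = 16
16 = (1,7)_9 → 1² + 7² = 50
50 = (5,5)_9 → 5² + 5² = 50  — 50 repeats.
That took 6 steps.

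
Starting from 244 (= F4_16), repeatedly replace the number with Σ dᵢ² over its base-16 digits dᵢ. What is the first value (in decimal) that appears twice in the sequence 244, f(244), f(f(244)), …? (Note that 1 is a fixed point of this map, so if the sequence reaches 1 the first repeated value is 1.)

169

244 = (15,4)_16 → 241
241 = (15,1)_16 → 226
226 = (14,2)_16 → 200
200 = (12,8)_16 → 208
208 = (13,0)_16 → 169
169 = (10,9)_16 → 181
181 = (11,5)_16 → 146
146 = (9,2)_16 → 85
85 = (5,5)_16 → 50
50 = (3,2)_16 → 13
13 = (13)_16 → 169  — 169 already appeared earlier.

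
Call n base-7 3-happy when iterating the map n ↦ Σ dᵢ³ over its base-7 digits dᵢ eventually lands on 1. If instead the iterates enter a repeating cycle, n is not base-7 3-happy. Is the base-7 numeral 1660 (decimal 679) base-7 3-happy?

679 = (1,6,6,0)_7 → 1³ + 6³ + 6³ + 0³ = 433
433 = (1,1,5,6)_7 → 1³ + 1³ + 5³ + 6³ = 343
343 = (1,0,0,0)_7 → 1³ + 0³ + 0³ + 0³ = 1  — reached 1.

base-7 3-happy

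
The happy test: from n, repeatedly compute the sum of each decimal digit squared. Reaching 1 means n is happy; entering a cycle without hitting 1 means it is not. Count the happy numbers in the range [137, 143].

1

137: 137 → 59 → 106 → 37 → 58 → 89 → 145 → 42 → 20 → 4 → 16 → 37  (repeats 37)
138: 138 → 74 → 65 → 61 → 37 → 58 → 89 → 145 → 42 → 20 → 4 → 16 → 37  (repeats 37)
139: 139 → 91 → 82 → 68 → 100 → 1  (reaches 1)
140: 140 → 17 → 50 → 25 → 29 → 85 → 89 → 145 → 42 → 20 → 4 → 16 → 37 → 58 → 89  (repeats 89)
141: 141 → 18 → 65 → 61 → 37 → 58 → 89 → 145 → 42 → 20 → 4 → 16 → 37  (repeats 37)
142: 142 → 21 → 5 → 25 → 29 → 85 → 89 → 145 → 42 → 20 → 4 → 16 → 37 → 58 → 89  (repeats 89)
143: 143 → 26 → 40 → 16 → 37 → 58 → 89 → 145 → 42 → 20 → 4 → 16  (repeats 16)
happy: 139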